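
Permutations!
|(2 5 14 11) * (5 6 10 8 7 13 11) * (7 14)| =9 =|(2 6 10 8 14 5 7 13 11)|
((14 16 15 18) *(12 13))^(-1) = (12 13)(14 18 15 16)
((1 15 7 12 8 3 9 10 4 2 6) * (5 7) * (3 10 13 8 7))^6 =(1 8 15 10 5 4 3 2 9 6 13)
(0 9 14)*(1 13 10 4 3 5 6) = (0 9 14)(1 13 10 4 3 5 6) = [9, 13, 2, 5, 3, 6, 1, 7, 8, 14, 4, 11, 12, 10, 0]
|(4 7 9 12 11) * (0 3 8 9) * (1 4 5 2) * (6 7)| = |(0 3 8 9 12 11 5 2 1 4 6 7)| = 12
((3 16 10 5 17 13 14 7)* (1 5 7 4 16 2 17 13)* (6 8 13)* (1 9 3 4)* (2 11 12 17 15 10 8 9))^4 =((1 5 6 9 3 11 12 17 2 15 10 7 4 16 8 13 14))^4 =(1 3 2 4 14 9 17 7 13 6 12 10 8 5 11 15 16)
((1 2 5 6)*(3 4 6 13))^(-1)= (1 6 4 3 13 5 2)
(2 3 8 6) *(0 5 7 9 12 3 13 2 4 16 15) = [5, 1, 13, 8, 16, 7, 4, 9, 6, 12, 10, 11, 3, 2, 14, 0, 15] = (0 5 7 9 12 3 8 6 4 16 15)(2 13)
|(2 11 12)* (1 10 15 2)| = 6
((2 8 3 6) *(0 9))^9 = (0 9)(2 8 3 6) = ((0 9)(2 8 3 6))^9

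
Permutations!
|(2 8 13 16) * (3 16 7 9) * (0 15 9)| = 9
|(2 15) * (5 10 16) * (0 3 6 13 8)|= |(0 3 6 13 8)(2 15)(5 10 16)|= 30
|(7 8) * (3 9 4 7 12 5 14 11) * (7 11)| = 20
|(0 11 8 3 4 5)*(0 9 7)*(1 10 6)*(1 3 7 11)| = 11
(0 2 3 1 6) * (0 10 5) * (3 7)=(0 2 7 3 1 6 10 5)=[2, 6, 7, 1, 4, 0, 10, 3, 8, 9, 5]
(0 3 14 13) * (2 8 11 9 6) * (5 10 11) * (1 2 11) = [3, 2, 8, 14, 4, 10, 11, 7, 5, 6, 1, 9, 12, 0, 13] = (0 3 14 13)(1 2 8 5 10)(6 11 9)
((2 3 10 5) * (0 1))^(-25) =(0 1)(2 5 10 3)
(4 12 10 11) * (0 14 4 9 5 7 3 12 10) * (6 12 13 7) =(0 14 4 10 11 9 5 6 12)(3 13 7) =[14, 1, 2, 13, 10, 6, 12, 3, 8, 5, 11, 9, 0, 7, 4]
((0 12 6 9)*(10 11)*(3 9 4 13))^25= (0 13 12 3 6 9 4)(10 11)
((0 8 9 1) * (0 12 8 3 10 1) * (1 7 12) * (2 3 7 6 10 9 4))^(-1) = ((0 7 12 8 4 2 3 9)(6 10))^(-1) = (0 9 3 2 4 8 12 7)(6 10)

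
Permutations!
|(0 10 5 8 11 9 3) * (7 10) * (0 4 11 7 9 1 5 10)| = |(0 9 3 4 11 1 5 8 7)| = 9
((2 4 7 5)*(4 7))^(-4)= ((2 7 5))^(-4)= (2 5 7)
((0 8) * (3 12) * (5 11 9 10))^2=((0 8)(3 12)(5 11 9 10))^2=(12)(5 9)(10 11)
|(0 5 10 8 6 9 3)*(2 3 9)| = |(0 5 10 8 6 2 3)| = 7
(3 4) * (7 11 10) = [0, 1, 2, 4, 3, 5, 6, 11, 8, 9, 7, 10] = (3 4)(7 11 10)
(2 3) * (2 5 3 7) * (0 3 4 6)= (0 3 5 4 6)(2 7)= [3, 1, 7, 5, 6, 4, 0, 2]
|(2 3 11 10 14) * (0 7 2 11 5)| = 15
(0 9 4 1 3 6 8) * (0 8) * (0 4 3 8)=[9, 8, 2, 6, 1, 5, 4, 7, 0, 3]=(0 9 3 6 4 1 8)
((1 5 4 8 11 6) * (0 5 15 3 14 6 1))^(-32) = ((0 5 4 8 11 1 15 3 14 6))^(-32) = (0 14 15 11 4)(1 8 5 6 3)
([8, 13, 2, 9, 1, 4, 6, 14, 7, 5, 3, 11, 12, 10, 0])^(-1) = (0 14 7 8)(1 4 5 9 3 10 13)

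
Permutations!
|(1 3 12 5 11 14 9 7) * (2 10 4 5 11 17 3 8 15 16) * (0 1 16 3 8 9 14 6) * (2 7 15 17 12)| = |(0 1 9 15 3 2 10 4 5 12 11 6)(7 16)(8 17)| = 12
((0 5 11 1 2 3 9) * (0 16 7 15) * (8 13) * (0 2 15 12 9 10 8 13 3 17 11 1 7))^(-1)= (0 16 9 12 7 11 17 2 15 1 5)(3 8 10)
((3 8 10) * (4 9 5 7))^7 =(3 8 10)(4 7 5 9) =((3 8 10)(4 9 5 7))^7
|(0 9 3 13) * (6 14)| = |(0 9 3 13)(6 14)| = 4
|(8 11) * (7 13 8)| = 4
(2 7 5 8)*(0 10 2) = [10, 1, 7, 3, 4, 8, 6, 5, 0, 9, 2] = (0 10 2 7 5 8)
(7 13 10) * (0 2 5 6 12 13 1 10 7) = (0 2 5 6 12 13 7 1 10) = [2, 10, 5, 3, 4, 6, 12, 1, 8, 9, 0, 11, 13, 7]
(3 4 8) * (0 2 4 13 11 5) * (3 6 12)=(0 2 4 8 6 12 3 13 11 5)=[2, 1, 4, 13, 8, 0, 12, 7, 6, 9, 10, 5, 3, 11]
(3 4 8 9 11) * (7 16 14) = (3 4 8 9 11)(7 16 14) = [0, 1, 2, 4, 8, 5, 6, 16, 9, 11, 10, 3, 12, 13, 7, 15, 14]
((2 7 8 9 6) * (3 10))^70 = ((2 7 8 9 6)(3 10))^70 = (10)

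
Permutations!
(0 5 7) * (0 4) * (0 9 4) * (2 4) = (0 5 7)(2 4 9) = [5, 1, 4, 3, 9, 7, 6, 0, 8, 2]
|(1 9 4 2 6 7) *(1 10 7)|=|(1 9 4 2 6)(7 10)|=10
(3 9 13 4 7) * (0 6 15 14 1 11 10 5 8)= (0 6 15 14 1 11 10 5 8)(3 9 13 4 7)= [6, 11, 2, 9, 7, 8, 15, 3, 0, 13, 5, 10, 12, 4, 1, 14]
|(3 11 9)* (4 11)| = |(3 4 11 9)| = 4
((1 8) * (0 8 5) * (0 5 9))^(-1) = ((0 8 1 9))^(-1) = (0 9 1 8)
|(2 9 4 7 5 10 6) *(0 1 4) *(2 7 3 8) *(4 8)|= |(0 1 8 2 9)(3 4)(5 10 6 7)|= 20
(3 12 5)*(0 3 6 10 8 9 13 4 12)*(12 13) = (0 3)(4 13)(5 6 10 8 9 12) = [3, 1, 2, 0, 13, 6, 10, 7, 9, 12, 8, 11, 5, 4]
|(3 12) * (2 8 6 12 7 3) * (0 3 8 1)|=|(0 3 7 8 6 12 2 1)|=8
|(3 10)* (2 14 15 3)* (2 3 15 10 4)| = 5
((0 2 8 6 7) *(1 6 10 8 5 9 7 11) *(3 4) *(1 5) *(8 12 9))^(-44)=(12)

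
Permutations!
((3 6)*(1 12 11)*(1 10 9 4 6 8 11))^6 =(12)(3 6 4 9 10 11 8) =((1 12)(3 8 11 10 9 4 6))^6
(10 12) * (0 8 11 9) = (0 8 11 9)(10 12) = [8, 1, 2, 3, 4, 5, 6, 7, 11, 0, 12, 9, 10]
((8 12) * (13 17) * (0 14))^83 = (0 14)(8 12)(13 17)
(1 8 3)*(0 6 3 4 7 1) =[6, 8, 2, 0, 7, 5, 3, 1, 4] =(0 6 3)(1 8 4 7)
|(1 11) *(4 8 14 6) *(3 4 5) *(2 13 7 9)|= 12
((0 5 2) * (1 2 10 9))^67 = (0 5 10 9 1 2)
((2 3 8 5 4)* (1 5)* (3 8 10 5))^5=((1 3 10 5 4 2 8))^5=(1 2 5 3 8 4 10)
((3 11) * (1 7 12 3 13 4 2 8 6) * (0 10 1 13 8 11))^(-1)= ((0 10 1 7 12 3)(2 11 8 6 13 4))^(-1)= (0 3 12 7 1 10)(2 4 13 6 8 11)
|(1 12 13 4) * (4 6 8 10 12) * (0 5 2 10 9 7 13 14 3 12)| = |(0 5 2 10)(1 4)(3 12 14)(6 8 9 7 13)| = 60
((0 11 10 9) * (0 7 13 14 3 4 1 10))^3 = (0 11)(1 7 3 10 13 4 9 14)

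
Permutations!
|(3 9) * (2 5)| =2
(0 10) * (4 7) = (0 10)(4 7) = [10, 1, 2, 3, 7, 5, 6, 4, 8, 9, 0]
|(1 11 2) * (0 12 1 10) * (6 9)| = |(0 12 1 11 2 10)(6 9)| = 6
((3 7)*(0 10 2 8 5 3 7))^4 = (0 5 2)(3 8 10)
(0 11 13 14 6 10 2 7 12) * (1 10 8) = (0 11 13 14 6 8 1 10 2 7 12) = [11, 10, 7, 3, 4, 5, 8, 12, 1, 9, 2, 13, 0, 14, 6]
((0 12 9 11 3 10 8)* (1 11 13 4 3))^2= (0 9 4 10)(3 8 12 13)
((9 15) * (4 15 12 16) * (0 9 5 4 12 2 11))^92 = ((0 9 2 11)(4 15 5)(12 16))^92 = (16)(4 5 15)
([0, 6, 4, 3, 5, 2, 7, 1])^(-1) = [0, 7, 5, 3, 2, 4, 1, 6]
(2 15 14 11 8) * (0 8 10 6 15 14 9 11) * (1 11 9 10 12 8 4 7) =[4, 11, 14, 3, 7, 5, 15, 1, 2, 9, 6, 12, 8, 13, 0, 10] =(0 4 7 1 11 12 8 2 14)(6 15 10)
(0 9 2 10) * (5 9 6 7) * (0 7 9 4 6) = (2 10 7 5 4 6 9) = [0, 1, 10, 3, 6, 4, 9, 5, 8, 2, 7]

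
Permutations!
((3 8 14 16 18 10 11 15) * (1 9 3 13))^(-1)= (1 13 15 11 10 18 16 14 8 3 9)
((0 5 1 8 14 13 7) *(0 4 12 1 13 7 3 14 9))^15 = (0 14 1 5 7 8 13 4 9 3 12)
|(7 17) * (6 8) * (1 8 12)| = 4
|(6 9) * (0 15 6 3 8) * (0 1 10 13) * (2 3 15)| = 21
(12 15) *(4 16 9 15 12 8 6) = (4 16 9 15 8 6) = [0, 1, 2, 3, 16, 5, 4, 7, 6, 15, 10, 11, 12, 13, 14, 8, 9]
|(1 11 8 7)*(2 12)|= 4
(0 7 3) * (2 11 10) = (0 7 3)(2 11 10) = [7, 1, 11, 0, 4, 5, 6, 3, 8, 9, 2, 10]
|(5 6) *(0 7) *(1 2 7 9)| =10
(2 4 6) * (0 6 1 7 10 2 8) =(0 6 8)(1 7 10 2 4) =[6, 7, 4, 3, 1, 5, 8, 10, 0, 9, 2]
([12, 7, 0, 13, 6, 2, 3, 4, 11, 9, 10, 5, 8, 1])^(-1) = [2, 13, 5, 6, 7, 11, 4, 1, 12, 9, 10, 8, 0, 3]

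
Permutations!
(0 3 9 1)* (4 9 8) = (0 3 8 4 9 1) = [3, 0, 2, 8, 9, 5, 6, 7, 4, 1]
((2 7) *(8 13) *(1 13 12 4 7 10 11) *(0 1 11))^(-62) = ((0 1 13 8 12 4 7 2 10))^(-62) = (0 1 13 8 12 4 7 2 10)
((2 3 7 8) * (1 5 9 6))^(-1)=((1 5 9 6)(2 3 7 8))^(-1)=(1 6 9 5)(2 8 7 3)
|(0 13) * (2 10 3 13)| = 5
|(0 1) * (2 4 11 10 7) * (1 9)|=|(0 9 1)(2 4 11 10 7)|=15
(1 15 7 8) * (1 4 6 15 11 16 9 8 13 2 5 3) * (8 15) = (1 11 16 9 15 7 13 2 5 3)(4 6 8) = [0, 11, 5, 1, 6, 3, 8, 13, 4, 15, 10, 16, 12, 2, 14, 7, 9]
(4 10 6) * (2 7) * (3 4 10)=[0, 1, 7, 4, 3, 5, 10, 2, 8, 9, 6]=(2 7)(3 4)(6 10)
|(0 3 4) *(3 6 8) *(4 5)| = |(0 6 8 3 5 4)| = 6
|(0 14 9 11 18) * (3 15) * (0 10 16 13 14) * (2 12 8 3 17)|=42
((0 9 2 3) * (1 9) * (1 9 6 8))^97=((0 9 2 3)(1 6 8))^97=(0 9 2 3)(1 6 8)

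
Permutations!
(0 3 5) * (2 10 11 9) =(0 3 5)(2 10 11 9) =[3, 1, 10, 5, 4, 0, 6, 7, 8, 2, 11, 9]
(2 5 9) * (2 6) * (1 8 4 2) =(1 8 4 2 5 9 6) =[0, 8, 5, 3, 2, 9, 1, 7, 4, 6]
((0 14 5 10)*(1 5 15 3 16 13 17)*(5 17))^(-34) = ((0 14 15 3 16 13 5 10)(1 17))^(-34) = (17)(0 5 16 15)(3 14 10 13)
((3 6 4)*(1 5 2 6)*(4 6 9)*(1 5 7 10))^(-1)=((1 7 10)(2 9 4 3 5))^(-1)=(1 10 7)(2 5 3 4 9)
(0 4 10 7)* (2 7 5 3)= (0 4 10 5 3 2 7)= [4, 1, 7, 2, 10, 3, 6, 0, 8, 9, 5]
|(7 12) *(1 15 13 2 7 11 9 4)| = |(1 15 13 2 7 12 11 9 4)| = 9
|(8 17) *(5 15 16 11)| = 4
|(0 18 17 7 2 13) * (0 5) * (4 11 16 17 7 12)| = |(0 18 7 2 13 5)(4 11 16 17 12)| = 30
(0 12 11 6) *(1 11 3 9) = (0 12 3 9 1 11 6) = [12, 11, 2, 9, 4, 5, 0, 7, 8, 1, 10, 6, 3]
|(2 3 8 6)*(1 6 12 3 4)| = 12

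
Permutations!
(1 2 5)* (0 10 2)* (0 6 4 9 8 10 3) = [3, 6, 5, 0, 9, 1, 4, 7, 10, 8, 2] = (0 3)(1 6 4 9 8 10 2 5)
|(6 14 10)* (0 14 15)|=|(0 14 10 6 15)|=5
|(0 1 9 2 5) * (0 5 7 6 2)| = |(0 1 9)(2 7 6)| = 3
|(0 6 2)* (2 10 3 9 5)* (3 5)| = 10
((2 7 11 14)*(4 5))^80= (14)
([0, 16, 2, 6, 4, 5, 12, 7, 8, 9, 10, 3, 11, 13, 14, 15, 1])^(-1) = (1 16)(3 11 12 6)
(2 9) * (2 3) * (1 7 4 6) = (1 7 4 6)(2 9 3) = [0, 7, 9, 2, 6, 5, 1, 4, 8, 3]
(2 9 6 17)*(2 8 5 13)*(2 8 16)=(2 9 6 17 16)(5 13 8)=[0, 1, 9, 3, 4, 13, 17, 7, 5, 6, 10, 11, 12, 8, 14, 15, 2, 16]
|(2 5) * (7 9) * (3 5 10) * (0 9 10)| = |(0 9 7 10 3 5 2)| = 7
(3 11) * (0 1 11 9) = (0 1 11 3 9) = [1, 11, 2, 9, 4, 5, 6, 7, 8, 0, 10, 3]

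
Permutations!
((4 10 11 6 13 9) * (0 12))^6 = (13)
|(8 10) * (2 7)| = |(2 7)(8 10)| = 2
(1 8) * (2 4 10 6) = (1 8)(2 4 10 6) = [0, 8, 4, 3, 10, 5, 2, 7, 1, 9, 6]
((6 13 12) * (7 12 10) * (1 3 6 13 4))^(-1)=((1 3 6 4)(7 12 13 10))^(-1)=(1 4 6 3)(7 10 13 12)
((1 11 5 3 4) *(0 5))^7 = (0 5 3 4 1 11)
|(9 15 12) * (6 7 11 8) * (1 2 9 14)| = 12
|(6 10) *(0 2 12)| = 6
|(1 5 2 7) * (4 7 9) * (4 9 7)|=|(9)(1 5 2 7)|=4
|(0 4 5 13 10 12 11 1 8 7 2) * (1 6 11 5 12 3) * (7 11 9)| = 14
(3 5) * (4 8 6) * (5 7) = (3 7 5)(4 8 6) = [0, 1, 2, 7, 8, 3, 4, 5, 6]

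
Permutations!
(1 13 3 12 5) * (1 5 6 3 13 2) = [0, 2, 1, 12, 4, 5, 3, 7, 8, 9, 10, 11, 6, 13] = (13)(1 2)(3 12 6)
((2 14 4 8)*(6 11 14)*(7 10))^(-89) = ((2 6 11 14 4 8)(7 10))^(-89) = (2 6 11 14 4 8)(7 10)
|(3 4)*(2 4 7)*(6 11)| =4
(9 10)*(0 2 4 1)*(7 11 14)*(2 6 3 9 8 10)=(0 6 3 9 2 4 1)(7 11 14)(8 10)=[6, 0, 4, 9, 1, 5, 3, 11, 10, 2, 8, 14, 12, 13, 7]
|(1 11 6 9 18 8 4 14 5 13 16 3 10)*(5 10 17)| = |(1 11 6 9 18 8 4 14 10)(3 17 5 13 16)| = 45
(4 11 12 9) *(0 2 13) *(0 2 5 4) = (0 5 4 11 12 9)(2 13) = [5, 1, 13, 3, 11, 4, 6, 7, 8, 0, 10, 12, 9, 2]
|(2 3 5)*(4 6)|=6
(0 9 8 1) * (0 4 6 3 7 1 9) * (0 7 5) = (0 7 1 4 6 3 5)(8 9) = [7, 4, 2, 5, 6, 0, 3, 1, 9, 8]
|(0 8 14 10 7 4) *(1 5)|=|(0 8 14 10 7 4)(1 5)|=6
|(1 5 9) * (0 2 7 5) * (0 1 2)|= 4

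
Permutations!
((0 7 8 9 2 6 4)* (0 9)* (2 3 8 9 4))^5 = (9)(2 6)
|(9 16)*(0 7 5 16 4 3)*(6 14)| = 14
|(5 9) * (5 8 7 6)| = |(5 9 8 7 6)| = 5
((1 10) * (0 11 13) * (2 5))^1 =((0 11 13)(1 10)(2 5))^1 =(0 11 13)(1 10)(2 5)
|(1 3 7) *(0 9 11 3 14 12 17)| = |(0 9 11 3 7 1 14 12 17)| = 9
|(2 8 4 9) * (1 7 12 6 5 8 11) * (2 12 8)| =10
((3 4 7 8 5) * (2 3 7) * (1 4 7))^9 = (1 2 7 5 4 3 8)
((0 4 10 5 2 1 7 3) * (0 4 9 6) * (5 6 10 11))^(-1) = ((0 9 10 6)(1 7 3 4 11 5 2))^(-1) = (0 6 10 9)(1 2 5 11 4 3 7)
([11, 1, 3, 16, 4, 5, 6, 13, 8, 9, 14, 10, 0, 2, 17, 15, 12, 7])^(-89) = [12, 1, 13, 2, 4, 5, 6, 17, 8, 9, 11, 0, 16, 7, 10, 15, 3, 14]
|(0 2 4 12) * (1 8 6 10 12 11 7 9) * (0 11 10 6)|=10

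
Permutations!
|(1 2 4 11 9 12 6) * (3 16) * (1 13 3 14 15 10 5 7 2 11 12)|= |(1 11 9)(2 4 12 6 13 3 16 14 15 10 5 7)|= 12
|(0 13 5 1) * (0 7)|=5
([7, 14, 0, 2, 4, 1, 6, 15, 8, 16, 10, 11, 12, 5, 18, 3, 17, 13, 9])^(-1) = (0 2 3 15 7)(1 5 13 17 16 9 18 14)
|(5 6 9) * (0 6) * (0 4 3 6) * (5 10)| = 6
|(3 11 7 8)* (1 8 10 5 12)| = 8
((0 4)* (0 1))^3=(4)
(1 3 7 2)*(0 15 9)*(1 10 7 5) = (0 15 9)(1 3 5)(2 10 7) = [15, 3, 10, 5, 4, 1, 6, 2, 8, 0, 7, 11, 12, 13, 14, 9]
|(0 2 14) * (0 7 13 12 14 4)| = 12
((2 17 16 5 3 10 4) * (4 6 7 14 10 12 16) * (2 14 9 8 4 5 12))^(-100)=(17)(4 9 6 14 8 7 10)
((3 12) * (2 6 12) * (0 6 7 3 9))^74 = (0 12)(2 3 7)(6 9)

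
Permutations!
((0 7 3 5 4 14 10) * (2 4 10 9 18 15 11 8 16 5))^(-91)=(0 18)(2 8)(3 11)(4 16)(5 14)(7 15)(9 10)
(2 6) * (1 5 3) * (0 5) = (0 5 3 1)(2 6) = [5, 0, 6, 1, 4, 3, 2]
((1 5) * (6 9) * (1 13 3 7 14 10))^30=(1 13 7 10 5 3 14)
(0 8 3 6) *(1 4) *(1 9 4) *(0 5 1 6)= (0 8 3)(1 6 5)(4 9)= [8, 6, 2, 0, 9, 1, 5, 7, 3, 4]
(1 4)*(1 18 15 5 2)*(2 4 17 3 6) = [0, 17, 1, 6, 18, 4, 2, 7, 8, 9, 10, 11, 12, 13, 14, 5, 16, 3, 15] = (1 17 3 6 2)(4 18 15 5)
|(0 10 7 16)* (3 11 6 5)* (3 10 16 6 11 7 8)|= |(0 16)(3 7 6 5 10 8)|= 6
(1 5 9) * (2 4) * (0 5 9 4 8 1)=(0 5 4 2 8 1 9)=[5, 9, 8, 3, 2, 4, 6, 7, 1, 0]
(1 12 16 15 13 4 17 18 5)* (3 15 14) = (1 12 16 14 3 15 13 4 17 18 5) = [0, 12, 2, 15, 17, 1, 6, 7, 8, 9, 10, 11, 16, 4, 3, 13, 14, 18, 5]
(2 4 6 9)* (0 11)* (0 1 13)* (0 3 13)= (0 11 1)(2 4 6 9)(3 13)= [11, 0, 4, 13, 6, 5, 9, 7, 8, 2, 10, 1, 12, 3]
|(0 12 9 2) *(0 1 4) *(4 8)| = 7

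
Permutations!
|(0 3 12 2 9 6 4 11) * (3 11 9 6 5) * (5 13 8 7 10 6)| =28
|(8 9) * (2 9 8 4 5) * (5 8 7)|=6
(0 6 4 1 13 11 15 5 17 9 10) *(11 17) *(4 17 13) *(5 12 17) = (0 6 5 11 15 12 17 9 10)(1 4) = [6, 4, 2, 3, 1, 11, 5, 7, 8, 10, 0, 15, 17, 13, 14, 12, 16, 9]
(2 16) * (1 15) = [0, 15, 16, 3, 4, 5, 6, 7, 8, 9, 10, 11, 12, 13, 14, 1, 2] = (1 15)(2 16)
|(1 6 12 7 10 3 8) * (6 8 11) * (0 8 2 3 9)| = |(0 8 1 2 3 11 6 12 7 10 9)| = 11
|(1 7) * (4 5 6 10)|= |(1 7)(4 5 6 10)|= 4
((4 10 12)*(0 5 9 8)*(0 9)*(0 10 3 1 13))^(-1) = (0 13 1 3 4 12 10 5)(8 9)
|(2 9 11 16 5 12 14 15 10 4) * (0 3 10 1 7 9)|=45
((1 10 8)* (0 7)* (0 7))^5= ((1 10 8))^5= (1 8 10)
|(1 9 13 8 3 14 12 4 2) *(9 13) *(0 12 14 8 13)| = 10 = |(14)(0 12 4 2 1)(3 8)|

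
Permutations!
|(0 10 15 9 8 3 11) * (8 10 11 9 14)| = |(0 11)(3 9 10 15 14 8)| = 6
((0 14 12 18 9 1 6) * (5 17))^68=(0 1 18 14 6 9 12)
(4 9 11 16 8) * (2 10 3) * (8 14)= (2 10 3)(4 9 11 16 14 8)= [0, 1, 10, 2, 9, 5, 6, 7, 4, 11, 3, 16, 12, 13, 8, 15, 14]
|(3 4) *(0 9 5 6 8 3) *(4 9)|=|(0 4)(3 9 5 6 8)|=10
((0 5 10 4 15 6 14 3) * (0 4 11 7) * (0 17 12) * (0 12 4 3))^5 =(0 17)(4 5)(6 11)(7 14)(10 15)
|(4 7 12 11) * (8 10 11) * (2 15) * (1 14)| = |(1 14)(2 15)(4 7 12 8 10 11)| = 6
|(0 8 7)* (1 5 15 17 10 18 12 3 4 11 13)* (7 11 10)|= 45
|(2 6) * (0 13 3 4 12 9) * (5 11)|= 6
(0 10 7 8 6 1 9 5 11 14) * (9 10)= [9, 10, 2, 3, 4, 11, 1, 8, 6, 5, 7, 14, 12, 13, 0]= (0 9 5 11 14)(1 10 7 8 6)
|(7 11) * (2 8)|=2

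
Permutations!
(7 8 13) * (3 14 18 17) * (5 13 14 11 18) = [0, 1, 2, 11, 4, 13, 6, 8, 14, 9, 10, 18, 12, 7, 5, 15, 16, 3, 17] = (3 11 18 17)(5 13 7 8 14)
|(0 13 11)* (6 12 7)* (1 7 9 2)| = 6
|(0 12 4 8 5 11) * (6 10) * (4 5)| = 4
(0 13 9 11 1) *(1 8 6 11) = [13, 0, 2, 3, 4, 5, 11, 7, 6, 1, 10, 8, 12, 9] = (0 13 9 1)(6 11 8)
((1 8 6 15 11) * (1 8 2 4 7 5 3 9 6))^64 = ((1 2 4 7 5 3 9 6 15 11 8))^64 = (1 11 6 3 7 2 8 15 9 5 4)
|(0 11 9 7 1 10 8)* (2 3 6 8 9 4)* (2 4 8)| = 12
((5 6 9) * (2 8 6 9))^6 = ((2 8 6)(5 9))^6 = (9)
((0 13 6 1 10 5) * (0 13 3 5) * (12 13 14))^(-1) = (0 10 1 6 13 12 14 5 3)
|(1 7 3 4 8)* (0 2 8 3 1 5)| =|(0 2 8 5)(1 7)(3 4)| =4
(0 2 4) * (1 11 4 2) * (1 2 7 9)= (0 2 7 9 1 11 4)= [2, 11, 7, 3, 0, 5, 6, 9, 8, 1, 10, 4]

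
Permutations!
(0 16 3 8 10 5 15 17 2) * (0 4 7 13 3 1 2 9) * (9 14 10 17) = [16, 2, 4, 8, 7, 15, 6, 13, 17, 0, 5, 11, 12, 3, 10, 9, 1, 14] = (0 16 1 2 4 7 13 3 8 17 14 10 5 15 9)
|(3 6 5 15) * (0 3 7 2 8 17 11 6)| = |(0 3)(2 8 17 11 6 5 15 7)| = 8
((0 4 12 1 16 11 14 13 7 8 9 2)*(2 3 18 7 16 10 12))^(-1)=((0 4 2)(1 10 12)(3 18 7 8 9)(11 14 13 16))^(-1)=(0 2 4)(1 12 10)(3 9 8 7 18)(11 16 13 14)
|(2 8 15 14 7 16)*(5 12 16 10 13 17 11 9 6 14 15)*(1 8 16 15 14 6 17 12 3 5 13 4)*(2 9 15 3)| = |(1 8 13 12 3 5 2 16 9 17 11 15 14 7 10 4)| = 16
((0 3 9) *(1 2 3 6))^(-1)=((0 6 1 2 3 9))^(-1)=(0 9 3 2 1 6)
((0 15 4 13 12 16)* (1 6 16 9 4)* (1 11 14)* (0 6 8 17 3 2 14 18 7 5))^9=((0 15 11 18 7 5)(1 8 17 3 2 14)(4 13 12 9)(6 16))^9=(0 18)(1 3)(2 8)(4 13 12 9)(5 11)(6 16)(7 15)(14 17)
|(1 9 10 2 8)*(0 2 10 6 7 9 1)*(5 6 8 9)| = 12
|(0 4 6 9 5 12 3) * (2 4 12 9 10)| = 12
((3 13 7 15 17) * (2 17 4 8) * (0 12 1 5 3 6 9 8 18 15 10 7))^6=(18)(2 17 6 9 8)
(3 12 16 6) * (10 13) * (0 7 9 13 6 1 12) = (0 7 9 13 10 6 3)(1 12 16) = [7, 12, 2, 0, 4, 5, 3, 9, 8, 13, 6, 11, 16, 10, 14, 15, 1]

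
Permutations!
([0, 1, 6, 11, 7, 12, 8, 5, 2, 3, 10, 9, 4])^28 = (12)(2 6 8)(3 11 9)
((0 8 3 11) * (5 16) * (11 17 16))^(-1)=(0 11 5 16 17 3 8)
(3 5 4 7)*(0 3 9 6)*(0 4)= (0 3 5)(4 7 9 6)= [3, 1, 2, 5, 7, 0, 4, 9, 8, 6]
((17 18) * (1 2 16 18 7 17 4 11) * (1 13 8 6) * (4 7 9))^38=((1 2 16 18 7 17 9 4 11 13 8 6))^38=(1 16 7 9 11 8)(2 18 17 4 13 6)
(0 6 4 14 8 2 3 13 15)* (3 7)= (0 6 4 14 8 2 7 3 13 15)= [6, 1, 7, 13, 14, 5, 4, 3, 2, 9, 10, 11, 12, 15, 8, 0]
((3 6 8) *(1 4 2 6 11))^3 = (1 6 11 2 3 4 8)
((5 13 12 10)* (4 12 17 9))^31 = (4 5 9 10 17 12 13)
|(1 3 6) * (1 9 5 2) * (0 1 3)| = 10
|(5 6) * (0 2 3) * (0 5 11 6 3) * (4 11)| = 6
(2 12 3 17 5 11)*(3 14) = (2 12 14 3 17 5 11) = [0, 1, 12, 17, 4, 11, 6, 7, 8, 9, 10, 2, 14, 13, 3, 15, 16, 5]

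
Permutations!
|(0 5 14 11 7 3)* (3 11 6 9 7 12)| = |(0 5 14 6 9 7 11 12 3)| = 9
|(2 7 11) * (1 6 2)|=|(1 6 2 7 11)|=5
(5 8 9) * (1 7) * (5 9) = (9)(1 7)(5 8) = [0, 7, 2, 3, 4, 8, 6, 1, 5, 9]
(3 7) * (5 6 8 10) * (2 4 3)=(2 4 3 7)(5 6 8 10)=[0, 1, 4, 7, 3, 6, 8, 2, 10, 9, 5]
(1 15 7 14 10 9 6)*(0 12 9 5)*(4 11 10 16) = (0 12 9 6 1 15 7 14 16 4 11 10 5) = [12, 15, 2, 3, 11, 0, 1, 14, 8, 6, 5, 10, 9, 13, 16, 7, 4]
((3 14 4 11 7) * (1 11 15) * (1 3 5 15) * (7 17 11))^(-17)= ((1 7 5 15 3 14 4)(11 17))^(-17)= (1 3 7 14 5 4 15)(11 17)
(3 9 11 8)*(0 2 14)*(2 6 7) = (0 6 7 2 14)(3 9 11 8) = [6, 1, 14, 9, 4, 5, 7, 2, 3, 11, 10, 8, 12, 13, 0]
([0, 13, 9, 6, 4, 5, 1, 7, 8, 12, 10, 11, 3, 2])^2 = [0, 2, 12, 1, 4, 5, 13, 7, 8, 3, 10, 11, 6, 9]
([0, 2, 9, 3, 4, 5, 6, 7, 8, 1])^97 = [0, 2, 9, 3, 4, 5, 6, 7, 8, 1]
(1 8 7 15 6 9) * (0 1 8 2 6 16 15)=[1, 2, 6, 3, 4, 5, 9, 0, 7, 8, 10, 11, 12, 13, 14, 16, 15]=(0 1 2 6 9 8 7)(15 16)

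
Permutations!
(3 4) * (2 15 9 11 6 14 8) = (2 15 9 11 6 14 8)(3 4) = [0, 1, 15, 4, 3, 5, 14, 7, 2, 11, 10, 6, 12, 13, 8, 9]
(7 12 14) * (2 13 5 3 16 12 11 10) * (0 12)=(0 12 14 7 11 10 2 13 5 3 16)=[12, 1, 13, 16, 4, 3, 6, 11, 8, 9, 2, 10, 14, 5, 7, 15, 0]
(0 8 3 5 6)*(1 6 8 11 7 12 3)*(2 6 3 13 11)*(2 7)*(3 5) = (0 7 12 13 11 2 6)(1 5 8) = [7, 5, 6, 3, 4, 8, 0, 12, 1, 9, 10, 2, 13, 11]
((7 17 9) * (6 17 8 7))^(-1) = (6 9 17)(7 8)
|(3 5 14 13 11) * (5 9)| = 6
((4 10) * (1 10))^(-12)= (10)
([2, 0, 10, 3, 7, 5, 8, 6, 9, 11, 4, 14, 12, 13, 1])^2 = [10, 2, 4, 3, 6, 5, 9, 8, 11, 14, 7, 1, 12, 13, 0]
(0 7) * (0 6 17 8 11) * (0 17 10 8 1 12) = (0 7 6 10 8 11 17 1 12) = [7, 12, 2, 3, 4, 5, 10, 6, 11, 9, 8, 17, 0, 13, 14, 15, 16, 1]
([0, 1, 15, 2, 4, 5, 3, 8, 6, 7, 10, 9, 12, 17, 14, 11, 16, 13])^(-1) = [0, 1, 3, 6, 4, 5, 8, 9, 7, 11, 10, 15, 12, 17, 14, 2, 16, 13]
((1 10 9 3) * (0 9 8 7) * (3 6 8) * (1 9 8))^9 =(1 6 9 3 10)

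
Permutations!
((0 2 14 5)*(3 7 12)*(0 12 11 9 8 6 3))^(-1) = ((0 2 14 5 12)(3 7 11 9 8 6))^(-1) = (0 12 5 14 2)(3 6 8 9 11 7)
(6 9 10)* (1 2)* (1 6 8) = (1 2 6 9 10 8) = [0, 2, 6, 3, 4, 5, 9, 7, 1, 10, 8]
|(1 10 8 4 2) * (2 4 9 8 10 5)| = 6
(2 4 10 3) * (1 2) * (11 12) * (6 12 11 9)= (1 2 4 10 3)(6 12 9)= [0, 2, 4, 1, 10, 5, 12, 7, 8, 6, 3, 11, 9]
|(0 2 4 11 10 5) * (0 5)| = |(0 2 4 11 10)| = 5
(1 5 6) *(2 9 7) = (1 5 6)(2 9 7) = [0, 5, 9, 3, 4, 6, 1, 2, 8, 7]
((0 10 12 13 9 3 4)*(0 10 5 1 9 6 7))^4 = ((0 5 1 9 3 4 10 12 13 6 7))^4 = (0 3 13 5 4 6 1 10 7 9 12)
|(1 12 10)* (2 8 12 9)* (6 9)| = 7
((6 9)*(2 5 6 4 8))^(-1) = (2 8 4 9 6 5)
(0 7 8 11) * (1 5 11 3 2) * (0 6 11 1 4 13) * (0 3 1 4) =(0 7 8 1 5 4 13 3 2)(6 11) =[7, 5, 0, 2, 13, 4, 11, 8, 1, 9, 10, 6, 12, 3]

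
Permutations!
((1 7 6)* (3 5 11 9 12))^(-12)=(3 9 5 12 11)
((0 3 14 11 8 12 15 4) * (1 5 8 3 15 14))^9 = (15)(1 8 14 3 5 12 11) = ((0 15 4)(1 5 8 12 14 11 3))^9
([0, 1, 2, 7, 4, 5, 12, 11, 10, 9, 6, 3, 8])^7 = [0, 1, 2, 7, 4, 5, 10, 11, 12, 9, 8, 3, 6]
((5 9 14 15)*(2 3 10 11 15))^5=(2 5 10 14 15 3 9 11)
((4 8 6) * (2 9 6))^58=(2 4 9 8 6)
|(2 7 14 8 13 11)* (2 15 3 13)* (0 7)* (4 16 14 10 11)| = 12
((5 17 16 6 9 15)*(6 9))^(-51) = ((5 17 16 9 15))^(-51) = (5 15 9 16 17)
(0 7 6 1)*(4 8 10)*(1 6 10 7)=[1, 0, 2, 3, 8, 5, 6, 10, 7, 9, 4]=(0 1)(4 8 7 10)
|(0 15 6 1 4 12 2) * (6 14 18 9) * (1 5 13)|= |(0 15 14 18 9 6 5 13 1 4 12 2)|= 12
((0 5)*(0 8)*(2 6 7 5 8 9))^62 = (2 7 9 6 5)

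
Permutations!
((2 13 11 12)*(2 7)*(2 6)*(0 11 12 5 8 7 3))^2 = (0 5 7 2 12)(3 11 8 6 13) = ((0 11 5 8 7 6 2 13 12 3))^2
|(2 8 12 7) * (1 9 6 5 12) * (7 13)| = |(1 9 6 5 12 13 7 2 8)| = 9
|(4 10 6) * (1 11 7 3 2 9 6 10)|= |(1 11 7 3 2 9 6 4)|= 8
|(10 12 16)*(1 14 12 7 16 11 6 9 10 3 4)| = 11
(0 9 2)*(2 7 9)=[2, 1, 0, 3, 4, 5, 6, 9, 8, 7]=(0 2)(7 9)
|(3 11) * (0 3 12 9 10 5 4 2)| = 9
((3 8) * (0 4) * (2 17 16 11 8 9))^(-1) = (0 4)(2 9 3 8 11 16 17)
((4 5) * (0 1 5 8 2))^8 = (0 5 8)(1 4 2)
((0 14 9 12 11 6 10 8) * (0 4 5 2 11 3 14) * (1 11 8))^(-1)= ((1 11 6 10)(2 8 4 5)(3 14 9 12))^(-1)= (1 10 6 11)(2 5 4 8)(3 12 9 14)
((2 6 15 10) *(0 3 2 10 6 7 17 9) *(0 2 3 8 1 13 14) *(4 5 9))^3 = (0 13 8 14 1)(2 4)(5 7)(6 15)(9 17)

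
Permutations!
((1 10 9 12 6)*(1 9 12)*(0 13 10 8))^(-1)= ((0 13 10 12 6 9 1 8))^(-1)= (0 8 1 9 6 12 10 13)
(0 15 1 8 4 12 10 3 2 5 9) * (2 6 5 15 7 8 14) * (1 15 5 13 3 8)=[7, 14, 5, 6, 12, 9, 13, 1, 4, 0, 8, 11, 10, 3, 2, 15]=(15)(0 7 1 14 2 5 9)(3 6 13)(4 12 10 8)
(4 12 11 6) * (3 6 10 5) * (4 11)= (3 6 11 10 5)(4 12)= [0, 1, 2, 6, 12, 3, 11, 7, 8, 9, 5, 10, 4]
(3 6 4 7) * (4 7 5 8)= (3 6 7)(4 5 8)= [0, 1, 2, 6, 5, 8, 7, 3, 4]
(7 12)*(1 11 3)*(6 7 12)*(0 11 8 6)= (12)(0 11 3 1 8 6 7)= [11, 8, 2, 1, 4, 5, 7, 0, 6, 9, 10, 3, 12]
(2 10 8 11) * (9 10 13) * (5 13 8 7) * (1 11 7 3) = [0, 11, 8, 1, 4, 13, 6, 5, 7, 10, 3, 2, 12, 9] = (1 11 2 8 7 5 13 9 10 3)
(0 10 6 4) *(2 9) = (0 10 6 4)(2 9) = [10, 1, 9, 3, 0, 5, 4, 7, 8, 2, 6]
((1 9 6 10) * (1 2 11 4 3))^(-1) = ((1 9 6 10 2 11 4 3))^(-1) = (1 3 4 11 2 10 6 9)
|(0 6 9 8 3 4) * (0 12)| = |(0 6 9 8 3 4 12)| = 7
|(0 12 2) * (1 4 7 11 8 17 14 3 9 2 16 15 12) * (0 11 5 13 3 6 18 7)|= |(0 1 4)(2 11 8 17 14 6 18 7 5 13 3 9)(12 16 15)|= 12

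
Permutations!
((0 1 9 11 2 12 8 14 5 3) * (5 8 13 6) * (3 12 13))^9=(0 3 12 5 6 13 2 11 9 1)(8 14)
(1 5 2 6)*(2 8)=(1 5 8 2 6)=[0, 5, 6, 3, 4, 8, 1, 7, 2]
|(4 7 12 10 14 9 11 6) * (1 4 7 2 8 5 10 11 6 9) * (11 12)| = 28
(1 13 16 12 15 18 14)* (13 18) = (1 18 14)(12 15 13 16) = [0, 18, 2, 3, 4, 5, 6, 7, 8, 9, 10, 11, 15, 16, 1, 13, 12, 17, 14]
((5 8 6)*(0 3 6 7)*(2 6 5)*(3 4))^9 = ((0 4 3 5 8 7)(2 6))^9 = (0 5)(2 6)(3 7)(4 8)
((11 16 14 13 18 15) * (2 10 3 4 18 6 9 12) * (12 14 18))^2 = (2 3 12 10 4)(6 14)(9 13)(11 18)(15 16)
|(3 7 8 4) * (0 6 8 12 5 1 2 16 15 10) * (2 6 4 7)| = |(0 4 3 2 16 15 10)(1 6 8 7 12 5)| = 42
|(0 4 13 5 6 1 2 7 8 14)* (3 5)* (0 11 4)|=11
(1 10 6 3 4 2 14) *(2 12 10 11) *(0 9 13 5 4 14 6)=(0 9 13 5 4 12 10)(1 11 2 6 3 14)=[9, 11, 6, 14, 12, 4, 3, 7, 8, 13, 0, 2, 10, 5, 1]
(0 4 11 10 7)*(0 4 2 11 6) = [2, 1, 11, 3, 6, 5, 0, 4, 8, 9, 7, 10] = (0 2 11 10 7 4 6)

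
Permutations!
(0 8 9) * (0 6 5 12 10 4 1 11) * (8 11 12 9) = (0 11)(1 12 10 4)(5 9 6) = [11, 12, 2, 3, 1, 9, 5, 7, 8, 6, 4, 0, 10]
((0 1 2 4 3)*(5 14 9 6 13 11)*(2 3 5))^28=(0 1 3)(2 9)(4 6)(5 13)(11 14)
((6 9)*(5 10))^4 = (10)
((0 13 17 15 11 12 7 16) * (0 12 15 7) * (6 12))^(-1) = ((0 13 17 7 16 6 12)(11 15))^(-1) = (0 12 6 16 7 17 13)(11 15)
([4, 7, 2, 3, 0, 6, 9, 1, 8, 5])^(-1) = [4, 7, 2, 3, 0, 9, 5, 1, 8, 6]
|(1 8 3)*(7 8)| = 4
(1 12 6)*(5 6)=(1 12 5 6)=[0, 12, 2, 3, 4, 6, 1, 7, 8, 9, 10, 11, 5]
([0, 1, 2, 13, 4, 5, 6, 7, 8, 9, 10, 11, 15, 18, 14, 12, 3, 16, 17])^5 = [0, 1, 2, 3, 4, 5, 6, 7, 8, 9, 10, 11, 15, 13, 14, 12, 16, 17, 18]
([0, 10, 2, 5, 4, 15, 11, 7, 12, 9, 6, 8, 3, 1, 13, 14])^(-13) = (1 14 5 12 11 10 13 15 3 8 6)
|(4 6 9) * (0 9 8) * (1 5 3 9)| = 8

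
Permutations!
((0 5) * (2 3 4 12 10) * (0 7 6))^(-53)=(0 6 7 5)(2 4 10 3 12)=((0 5 7 6)(2 3 4 12 10))^(-53)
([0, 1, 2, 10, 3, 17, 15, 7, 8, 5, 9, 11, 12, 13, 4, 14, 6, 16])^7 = (3 15 17 10 14 16 9 4 6 5)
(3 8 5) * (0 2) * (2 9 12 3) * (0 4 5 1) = (0 9 12 3 8 1)(2 4 5) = [9, 0, 4, 8, 5, 2, 6, 7, 1, 12, 10, 11, 3]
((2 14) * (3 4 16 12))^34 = (3 16)(4 12)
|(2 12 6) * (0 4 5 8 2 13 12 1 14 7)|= |(0 4 5 8 2 1 14 7)(6 13 12)|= 24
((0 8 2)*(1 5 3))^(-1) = (0 2 8)(1 3 5)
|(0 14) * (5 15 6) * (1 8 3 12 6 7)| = 8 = |(0 14)(1 8 3 12 6 5 15 7)|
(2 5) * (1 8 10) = [0, 8, 5, 3, 4, 2, 6, 7, 10, 9, 1] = (1 8 10)(2 5)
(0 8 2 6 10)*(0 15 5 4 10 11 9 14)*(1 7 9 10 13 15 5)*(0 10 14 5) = (0 8 2 6 11 14 10)(1 7 9 5 4 13 15) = [8, 7, 6, 3, 13, 4, 11, 9, 2, 5, 0, 14, 12, 15, 10, 1]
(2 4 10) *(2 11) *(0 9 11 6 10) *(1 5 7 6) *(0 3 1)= (0 9 11 2 4 3 1 5 7 6 10)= [9, 5, 4, 1, 3, 7, 10, 6, 8, 11, 0, 2]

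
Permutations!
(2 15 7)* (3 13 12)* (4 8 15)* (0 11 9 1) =[11, 0, 4, 13, 8, 5, 6, 2, 15, 1, 10, 9, 3, 12, 14, 7] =(0 11 9 1)(2 4 8 15 7)(3 13 12)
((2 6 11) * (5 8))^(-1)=(2 11 6)(5 8)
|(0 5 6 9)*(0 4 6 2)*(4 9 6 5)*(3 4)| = 5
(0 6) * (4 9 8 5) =[6, 1, 2, 3, 9, 4, 0, 7, 5, 8] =(0 6)(4 9 8 5)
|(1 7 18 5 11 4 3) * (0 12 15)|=|(0 12 15)(1 7 18 5 11 4 3)|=21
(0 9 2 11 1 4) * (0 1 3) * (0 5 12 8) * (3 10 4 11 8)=(0 9 2 8)(1 11 10 4)(3 5 12)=[9, 11, 8, 5, 1, 12, 6, 7, 0, 2, 4, 10, 3]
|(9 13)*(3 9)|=|(3 9 13)|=3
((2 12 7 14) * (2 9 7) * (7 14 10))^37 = (2 12)(7 10)(9 14)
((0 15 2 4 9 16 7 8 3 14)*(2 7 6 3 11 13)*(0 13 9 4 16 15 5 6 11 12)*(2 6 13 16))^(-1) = ((0 5 13 6 3 14 16 11 9 15 7 8 12))^(-1) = (0 12 8 7 15 9 11 16 14 3 6 13 5)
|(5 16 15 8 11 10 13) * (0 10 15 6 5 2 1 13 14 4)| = |(0 10 14 4)(1 13 2)(5 16 6)(8 11 15)| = 12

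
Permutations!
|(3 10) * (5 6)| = 2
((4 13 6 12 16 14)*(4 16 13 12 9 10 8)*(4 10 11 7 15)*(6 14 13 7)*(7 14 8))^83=(4 14 13 10 15 12 16 8 7)(6 11 9)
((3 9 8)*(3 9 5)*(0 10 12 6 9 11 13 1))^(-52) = (0 12 9 11 1 10 6 8 13)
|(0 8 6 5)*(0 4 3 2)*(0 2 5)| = 3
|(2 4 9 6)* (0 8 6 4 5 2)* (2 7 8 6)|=|(0 6)(2 5 7 8)(4 9)|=4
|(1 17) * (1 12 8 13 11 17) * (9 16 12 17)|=6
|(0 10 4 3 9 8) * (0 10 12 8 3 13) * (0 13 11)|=|(13)(0 12 8 10 4 11)(3 9)|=6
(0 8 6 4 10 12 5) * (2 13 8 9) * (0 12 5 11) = [9, 1, 13, 3, 10, 12, 4, 7, 6, 2, 5, 0, 11, 8] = (0 9 2 13 8 6 4 10 5 12 11)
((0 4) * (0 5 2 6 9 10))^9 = ((0 4 5 2 6 9 10))^9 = (0 5 6 10 4 2 9)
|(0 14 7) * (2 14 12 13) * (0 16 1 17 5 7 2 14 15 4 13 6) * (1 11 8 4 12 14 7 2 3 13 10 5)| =30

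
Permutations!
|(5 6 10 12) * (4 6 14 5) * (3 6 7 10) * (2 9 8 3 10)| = |(2 9 8 3 6 10 12 4 7)(5 14)| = 18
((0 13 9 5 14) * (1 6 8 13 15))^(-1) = ((0 15 1 6 8 13 9 5 14))^(-1) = (0 14 5 9 13 8 6 1 15)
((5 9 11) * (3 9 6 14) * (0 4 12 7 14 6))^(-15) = (0 7 9)(3 5 12)(4 14 11)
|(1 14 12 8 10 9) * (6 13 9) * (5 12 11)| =10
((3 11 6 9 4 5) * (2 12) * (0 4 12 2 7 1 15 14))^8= (0 7 11)(1 6 4)(3 14 12)(5 15 9)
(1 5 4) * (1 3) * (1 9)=(1 5 4 3 9)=[0, 5, 2, 9, 3, 4, 6, 7, 8, 1]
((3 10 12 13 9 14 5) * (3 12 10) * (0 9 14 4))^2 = ((0 9 4)(5 12 13 14))^2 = (0 4 9)(5 13)(12 14)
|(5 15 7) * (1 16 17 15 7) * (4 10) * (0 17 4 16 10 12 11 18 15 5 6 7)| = |(0 17 5)(1 10 16 4 12 11 18 15)(6 7)| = 24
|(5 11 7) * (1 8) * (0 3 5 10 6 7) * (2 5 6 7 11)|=|(0 3 6 11)(1 8)(2 5)(7 10)|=4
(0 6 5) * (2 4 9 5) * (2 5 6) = (0 2 4 9 6 5) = [2, 1, 4, 3, 9, 0, 5, 7, 8, 6]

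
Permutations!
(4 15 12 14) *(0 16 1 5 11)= (0 16 1 5 11)(4 15 12 14)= [16, 5, 2, 3, 15, 11, 6, 7, 8, 9, 10, 0, 14, 13, 4, 12, 1]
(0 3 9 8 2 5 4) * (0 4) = (0 3 9 8 2 5) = [3, 1, 5, 9, 4, 0, 6, 7, 2, 8]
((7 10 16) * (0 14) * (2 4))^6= (16)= ((0 14)(2 4)(7 10 16))^6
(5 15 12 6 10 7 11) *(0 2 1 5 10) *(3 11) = (0 2 1 5 15 12 6)(3 11 10 7) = [2, 5, 1, 11, 4, 15, 0, 3, 8, 9, 7, 10, 6, 13, 14, 12]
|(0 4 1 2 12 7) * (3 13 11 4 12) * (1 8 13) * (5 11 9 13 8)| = 6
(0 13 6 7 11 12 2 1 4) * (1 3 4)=[13, 1, 3, 4, 0, 5, 7, 11, 8, 9, 10, 12, 2, 6]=(0 13 6 7 11 12 2 3 4)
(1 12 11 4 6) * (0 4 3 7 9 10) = [4, 12, 2, 7, 6, 5, 1, 9, 8, 10, 0, 3, 11] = (0 4 6 1 12 11 3 7 9 10)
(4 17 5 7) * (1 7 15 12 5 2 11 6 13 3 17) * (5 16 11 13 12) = (1 7 4)(2 13 3 17)(5 15)(6 12 16 11) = [0, 7, 13, 17, 1, 15, 12, 4, 8, 9, 10, 6, 16, 3, 14, 5, 11, 2]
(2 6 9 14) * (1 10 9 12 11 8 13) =(1 10 9 14 2 6 12 11 8 13) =[0, 10, 6, 3, 4, 5, 12, 7, 13, 14, 9, 8, 11, 1, 2]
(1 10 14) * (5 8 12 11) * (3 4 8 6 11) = [0, 10, 2, 4, 8, 6, 11, 7, 12, 9, 14, 5, 3, 13, 1] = (1 10 14)(3 4 8 12)(5 6 11)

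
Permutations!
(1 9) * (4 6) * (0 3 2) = (0 3 2)(1 9)(4 6) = [3, 9, 0, 2, 6, 5, 4, 7, 8, 1]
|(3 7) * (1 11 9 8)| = |(1 11 9 8)(3 7)| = 4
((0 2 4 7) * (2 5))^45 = (7) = ((0 5 2 4 7))^45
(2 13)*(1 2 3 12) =(1 2 13 3 12) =[0, 2, 13, 12, 4, 5, 6, 7, 8, 9, 10, 11, 1, 3]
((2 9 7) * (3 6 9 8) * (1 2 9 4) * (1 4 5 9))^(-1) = (1 7 9 5 6 3 8 2)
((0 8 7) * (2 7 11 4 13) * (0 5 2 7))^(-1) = ((0 8 11 4 13 7 5 2))^(-1) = (0 2 5 7 13 4 11 8)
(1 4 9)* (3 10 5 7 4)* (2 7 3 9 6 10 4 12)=[0, 9, 7, 4, 6, 3, 10, 12, 8, 1, 5, 11, 2]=(1 9)(2 7 12)(3 4 6 10 5)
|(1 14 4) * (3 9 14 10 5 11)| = 8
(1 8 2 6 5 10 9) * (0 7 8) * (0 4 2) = (0 7 8)(1 4 2 6 5 10 9) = [7, 4, 6, 3, 2, 10, 5, 8, 0, 1, 9]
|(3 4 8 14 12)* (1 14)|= 6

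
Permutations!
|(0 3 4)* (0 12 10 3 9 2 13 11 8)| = |(0 9 2 13 11 8)(3 4 12 10)| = 12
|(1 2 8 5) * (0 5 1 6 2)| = 6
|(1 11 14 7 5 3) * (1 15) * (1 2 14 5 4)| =|(1 11 5 3 15 2 14 7 4)| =9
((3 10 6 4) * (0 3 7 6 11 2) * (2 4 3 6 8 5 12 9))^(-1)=((0 6 3 10 11 4 7 8 5 12 9 2))^(-1)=(0 2 9 12 5 8 7 4 11 10 3 6)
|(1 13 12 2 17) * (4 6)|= 10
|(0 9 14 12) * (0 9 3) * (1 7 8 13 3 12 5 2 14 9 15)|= 24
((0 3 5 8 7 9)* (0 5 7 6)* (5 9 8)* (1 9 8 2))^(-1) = ((0 3 7 2 1 9 8 6))^(-1) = (0 6 8 9 1 2 7 3)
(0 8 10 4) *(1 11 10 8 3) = [3, 11, 2, 1, 0, 5, 6, 7, 8, 9, 4, 10] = (0 3 1 11 10 4)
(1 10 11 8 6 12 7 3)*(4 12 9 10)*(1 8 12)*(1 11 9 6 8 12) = (1 4 11)(3 12 7)(9 10) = [0, 4, 2, 12, 11, 5, 6, 3, 8, 10, 9, 1, 7]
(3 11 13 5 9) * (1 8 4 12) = (1 8 4 12)(3 11 13 5 9) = [0, 8, 2, 11, 12, 9, 6, 7, 4, 3, 10, 13, 1, 5]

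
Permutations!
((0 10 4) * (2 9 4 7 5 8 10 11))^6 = (0 11 2 9 4)(5 10)(7 8)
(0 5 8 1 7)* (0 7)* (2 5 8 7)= [8, 0, 5, 3, 4, 7, 6, 2, 1]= (0 8 1)(2 5 7)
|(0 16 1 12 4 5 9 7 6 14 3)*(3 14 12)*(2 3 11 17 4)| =13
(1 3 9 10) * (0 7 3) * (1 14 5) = (0 7 3 9 10 14 5 1) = [7, 0, 2, 9, 4, 1, 6, 3, 8, 10, 14, 11, 12, 13, 5]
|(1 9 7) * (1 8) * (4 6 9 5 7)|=|(1 5 7 8)(4 6 9)|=12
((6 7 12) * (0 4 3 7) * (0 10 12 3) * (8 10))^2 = ((0 4)(3 7)(6 8 10 12))^2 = (6 10)(8 12)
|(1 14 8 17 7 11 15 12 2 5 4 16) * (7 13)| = |(1 14 8 17 13 7 11 15 12 2 5 4 16)| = 13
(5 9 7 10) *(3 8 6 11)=(3 8 6 11)(5 9 7 10)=[0, 1, 2, 8, 4, 9, 11, 10, 6, 7, 5, 3]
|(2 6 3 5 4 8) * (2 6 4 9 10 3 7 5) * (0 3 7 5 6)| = 5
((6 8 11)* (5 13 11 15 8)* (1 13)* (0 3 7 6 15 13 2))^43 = (0 3 7 6 5 1 2)(8 15 11 13)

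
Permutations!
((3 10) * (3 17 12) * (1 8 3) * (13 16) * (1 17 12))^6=((1 8 3 10 12 17)(13 16))^6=(17)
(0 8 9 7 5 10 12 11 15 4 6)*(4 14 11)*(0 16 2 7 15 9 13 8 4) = (0 4 6 16 2 7 5 10 12)(8 13)(9 15 14 11) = [4, 1, 7, 3, 6, 10, 16, 5, 13, 15, 12, 9, 0, 8, 11, 14, 2]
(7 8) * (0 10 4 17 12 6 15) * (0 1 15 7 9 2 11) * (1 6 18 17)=(0 10 4 1 15 6 7 8 9 2 11)(12 18 17)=[10, 15, 11, 3, 1, 5, 7, 8, 9, 2, 4, 0, 18, 13, 14, 6, 16, 12, 17]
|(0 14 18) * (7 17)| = 6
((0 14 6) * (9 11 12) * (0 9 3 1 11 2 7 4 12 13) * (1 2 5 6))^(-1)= (0 13 11 1 14)(2 3 12 4 7)(5 9 6)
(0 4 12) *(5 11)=[4, 1, 2, 3, 12, 11, 6, 7, 8, 9, 10, 5, 0]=(0 4 12)(5 11)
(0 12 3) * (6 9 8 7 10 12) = (0 6 9 8 7 10 12 3) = [6, 1, 2, 0, 4, 5, 9, 10, 7, 8, 12, 11, 3]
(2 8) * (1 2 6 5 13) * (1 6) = (1 2 8)(5 13 6) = [0, 2, 8, 3, 4, 13, 5, 7, 1, 9, 10, 11, 12, 6]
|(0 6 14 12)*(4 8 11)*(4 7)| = 4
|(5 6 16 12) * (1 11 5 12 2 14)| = 7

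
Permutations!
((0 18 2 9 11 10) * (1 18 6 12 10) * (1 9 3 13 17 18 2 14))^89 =(0 6 12 10)(1 18 13 2 14 17 3)(9 11)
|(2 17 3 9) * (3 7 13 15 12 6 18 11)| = |(2 17 7 13 15 12 6 18 11 3 9)| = 11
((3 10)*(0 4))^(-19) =(0 4)(3 10)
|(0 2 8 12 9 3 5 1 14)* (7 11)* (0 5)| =|(0 2 8 12 9 3)(1 14 5)(7 11)| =6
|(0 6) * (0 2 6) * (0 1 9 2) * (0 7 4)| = |(0 1 9 2 6 7 4)| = 7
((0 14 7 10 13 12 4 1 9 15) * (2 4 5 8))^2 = (0 7 13 5 2 1 15 14 10 12 8 4 9) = ((0 14 7 10 13 12 5 8 2 4 1 9 15))^2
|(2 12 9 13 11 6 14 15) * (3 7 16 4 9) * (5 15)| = 13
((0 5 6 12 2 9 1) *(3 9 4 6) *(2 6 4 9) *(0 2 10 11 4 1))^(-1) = ((0 5 3 10 11 4 1 2 9)(6 12))^(-1) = (0 9 2 1 4 11 10 3 5)(6 12)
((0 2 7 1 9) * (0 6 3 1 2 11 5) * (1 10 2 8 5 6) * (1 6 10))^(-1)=(0 5 8 7 2 10 11)(1 3 6 9)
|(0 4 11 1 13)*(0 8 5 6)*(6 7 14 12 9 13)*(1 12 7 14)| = 12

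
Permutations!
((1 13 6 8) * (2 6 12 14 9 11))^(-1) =(1 8 6 2 11 9 14 12 13)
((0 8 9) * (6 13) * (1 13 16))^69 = (1 13 6 16)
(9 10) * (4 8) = (4 8)(9 10) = [0, 1, 2, 3, 8, 5, 6, 7, 4, 10, 9]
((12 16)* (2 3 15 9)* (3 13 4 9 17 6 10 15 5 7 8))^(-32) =((2 13 4 9)(3 5 7 8)(6 10 15 17)(12 16))^(-32) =(17)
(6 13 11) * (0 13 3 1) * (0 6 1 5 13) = (1 6 3 5 13 11) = [0, 6, 2, 5, 4, 13, 3, 7, 8, 9, 10, 1, 12, 11]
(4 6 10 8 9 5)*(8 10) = (10)(4 6 8 9 5) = [0, 1, 2, 3, 6, 4, 8, 7, 9, 5, 10]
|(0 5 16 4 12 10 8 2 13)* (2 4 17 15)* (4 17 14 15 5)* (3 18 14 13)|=45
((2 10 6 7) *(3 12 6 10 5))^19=((2 5 3 12 6 7))^19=(2 5 3 12 6 7)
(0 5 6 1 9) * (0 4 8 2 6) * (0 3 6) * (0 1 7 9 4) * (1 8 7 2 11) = (0 5 3 6 2 8 11 1 4 7 9) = [5, 4, 8, 6, 7, 3, 2, 9, 11, 0, 10, 1]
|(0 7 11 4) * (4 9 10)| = 6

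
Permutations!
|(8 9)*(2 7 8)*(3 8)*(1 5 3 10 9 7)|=8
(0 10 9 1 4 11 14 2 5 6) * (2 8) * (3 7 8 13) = (0 10 9 1 4 11 14 13 3 7 8 2 5 6) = [10, 4, 5, 7, 11, 6, 0, 8, 2, 1, 9, 14, 12, 3, 13]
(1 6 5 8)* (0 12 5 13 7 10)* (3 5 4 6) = (0 12 4 6 13 7 10)(1 3 5 8) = [12, 3, 2, 5, 6, 8, 13, 10, 1, 9, 0, 11, 4, 7]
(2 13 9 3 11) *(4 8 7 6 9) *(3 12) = [0, 1, 13, 11, 8, 5, 9, 6, 7, 12, 10, 2, 3, 4] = (2 13 4 8 7 6 9 12 3 11)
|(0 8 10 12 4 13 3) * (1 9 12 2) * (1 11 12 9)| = 9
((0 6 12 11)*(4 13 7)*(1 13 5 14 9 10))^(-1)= ((0 6 12 11)(1 13 7 4 5 14 9 10))^(-1)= (0 11 12 6)(1 10 9 14 5 4 7 13)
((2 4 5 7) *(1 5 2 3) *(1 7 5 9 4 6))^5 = ((1 9 4 2 6)(3 7))^5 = (9)(3 7)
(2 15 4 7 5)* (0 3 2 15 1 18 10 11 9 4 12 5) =(0 3 2 1 18 10 11 9 4 7)(5 15 12) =[3, 18, 1, 2, 7, 15, 6, 0, 8, 4, 11, 9, 5, 13, 14, 12, 16, 17, 10]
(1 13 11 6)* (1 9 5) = [0, 13, 2, 3, 4, 1, 9, 7, 8, 5, 10, 6, 12, 11] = (1 13 11 6 9 5)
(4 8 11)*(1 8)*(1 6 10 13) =(1 8 11 4 6 10 13) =[0, 8, 2, 3, 6, 5, 10, 7, 11, 9, 13, 4, 12, 1]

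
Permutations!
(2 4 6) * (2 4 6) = (2 6 4) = [0, 1, 6, 3, 2, 5, 4]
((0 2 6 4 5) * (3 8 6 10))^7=((0 2 10 3 8 6 4 5))^7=(0 5 4 6 8 3 10 2)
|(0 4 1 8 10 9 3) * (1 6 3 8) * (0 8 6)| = 10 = |(0 4)(3 8 10 9 6)|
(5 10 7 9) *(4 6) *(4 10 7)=[0, 1, 2, 3, 6, 7, 10, 9, 8, 5, 4]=(4 6 10)(5 7 9)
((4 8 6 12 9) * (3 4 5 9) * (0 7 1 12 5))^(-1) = ((0 7 1 12 3 4 8 6 5 9))^(-1) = (0 9 5 6 8 4 3 12 1 7)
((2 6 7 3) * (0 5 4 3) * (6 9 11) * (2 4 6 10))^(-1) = ((0 5 6 7)(2 9 11 10)(3 4))^(-1) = (0 7 6 5)(2 10 11 9)(3 4)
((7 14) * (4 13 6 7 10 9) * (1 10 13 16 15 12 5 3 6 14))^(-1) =((1 10 9 4 16 15 12 5 3 6 7)(13 14))^(-1) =(1 7 6 3 5 12 15 16 4 9 10)(13 14)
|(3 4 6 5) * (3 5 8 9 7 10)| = 7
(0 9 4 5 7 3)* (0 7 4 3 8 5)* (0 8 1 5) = (0 9 3 7 1 5 4 8) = [9, 5, 2, 7, 8, 4, 6, 1, 0, 3]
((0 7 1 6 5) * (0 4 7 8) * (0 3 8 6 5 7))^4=((0 6 7 1 5 4)(3 8))^4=(8)(0 5 7)(1 6 4)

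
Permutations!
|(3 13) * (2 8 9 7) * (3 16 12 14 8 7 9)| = |(2 7)(3 13 16 12 14 8)| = 6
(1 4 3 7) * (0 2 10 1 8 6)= (0 2 10 1 4 3 7 8 6)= [2, 4, 10, 7, 3, 5, 0, 8, 6, 9, 1]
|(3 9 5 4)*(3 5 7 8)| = |(3 9 7 8)(4 5)| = 4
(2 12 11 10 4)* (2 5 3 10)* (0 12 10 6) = (0 12 11 2 10 4 5 3 6) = [12, 1, 10, 6, 5, 3, 0, 7, 8, 9, 4, 2, 11]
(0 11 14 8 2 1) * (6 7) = (0 11 14 8 2 1)(6 7) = [11, 0, 1, 3, 4, 5, 7, 6, 2, 9, 10, 14, 12, 13, 8]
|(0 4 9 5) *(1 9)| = 5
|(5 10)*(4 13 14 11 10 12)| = |(4 13 14 11 10 5 12)| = 7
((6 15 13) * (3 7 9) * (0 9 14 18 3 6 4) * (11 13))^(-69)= ((0 9 6 15 11 13 4)(3 7 14 18))^(-69)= (0 9 6 15 11 13 4)(3 18 14 7)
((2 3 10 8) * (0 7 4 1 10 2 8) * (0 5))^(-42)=(10)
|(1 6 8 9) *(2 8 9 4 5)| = 12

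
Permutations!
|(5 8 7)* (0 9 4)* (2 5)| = |(0 9 4)(2 5 8 7)| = 12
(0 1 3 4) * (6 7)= [1, 3, 2, 4, 0, 5, 7, 6]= (0 1 3 4)(6 7)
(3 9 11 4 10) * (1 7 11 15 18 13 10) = (1 7 11 4)(3 9 15 18 13 10) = [0, 7, 2, 9, 1, 5, 6, 11, 8, 15, 3, 4, 12, 10, 14, 18, 16, 17, 13]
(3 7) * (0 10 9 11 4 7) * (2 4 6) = (0 10 9 11 6 2 4 7 3) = [10, 1, 4, 0, 7, 5, 2, 3, 8, 11, 9, 6]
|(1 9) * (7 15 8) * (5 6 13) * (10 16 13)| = |(1 9)(5 6 10 16 13)(7 15 8)| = 30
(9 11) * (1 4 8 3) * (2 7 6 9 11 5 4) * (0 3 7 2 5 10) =(11)(0 3 1 5 4 8 7 6 9 10) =[3, 5, 2, 1, 8, 4, 9, 6, 7, 10, 0, 11]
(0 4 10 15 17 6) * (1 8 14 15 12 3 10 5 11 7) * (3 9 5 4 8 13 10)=(0 8 14 15 17 6)(1 13 10 12 9 5 11 7)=[8, 13, 2, 3, 4, 11, 0, 1, 14, 5, 12, 7, 9, 10, 15, 17, 16, 6]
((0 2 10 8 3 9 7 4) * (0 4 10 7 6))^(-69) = ((0 2 7 10 8 3 9 6))^(-69) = (0 10 9 2 8 6 7 3)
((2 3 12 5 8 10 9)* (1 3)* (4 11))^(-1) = ((1 3 12 5 8 10 9 2)(4 11))^(-1) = (1 2 9 10 8 5 12 3)(4 11)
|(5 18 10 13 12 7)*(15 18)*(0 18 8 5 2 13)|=|(0 18 10)(2 13 12 7)(5 15 8)|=12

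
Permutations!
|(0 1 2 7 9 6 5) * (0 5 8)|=|(0 1 2 7 9 6 8)|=7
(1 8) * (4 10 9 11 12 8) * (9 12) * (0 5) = [5, 4, 2, 3, 10, 0, 6, 7, 1, 11, 12, 9, 8] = (0 5)(1 4 10 12 8)(9 11)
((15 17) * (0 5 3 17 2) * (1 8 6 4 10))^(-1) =((0 5 3 17 15 2)(1 8 6 4 10))^(-1) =(0 2 15 17 3 5)(1 10 4 6 8)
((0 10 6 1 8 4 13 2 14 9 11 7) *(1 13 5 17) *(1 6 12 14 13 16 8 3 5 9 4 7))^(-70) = ((0 10 12 14 4 9 11 1 3 5 17 6 16 8 7)(2 13))^(-70) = (0 9 17)(1 16 12)(3 8 14)(4 5 7)(6 10 11)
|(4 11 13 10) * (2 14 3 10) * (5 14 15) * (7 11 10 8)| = |(2 15 5 14 3 8 7 11 13)(4 10)| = 18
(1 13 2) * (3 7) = [0, 13, 1, 7, 4, 5, 6, 3, 8, 9, 10, 11, 12, 2] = (1 13 2)(3 7)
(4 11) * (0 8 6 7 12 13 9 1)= (0 8 6 7 12 13 9 1)(4 11)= [8, 0, 2, 3, 11, 5, 7, 12, 6, 1, 10, 4, 13, 9]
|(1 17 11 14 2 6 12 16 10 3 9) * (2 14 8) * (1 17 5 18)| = 30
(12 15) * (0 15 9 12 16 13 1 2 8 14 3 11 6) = (0 15 16 13 1 2 8 14 3 11 6)(9 12) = [15, 2, 8, 11, 4, 5, 0, 7, 14, 12, 10, 6, 9, 1, 3, 16, 13]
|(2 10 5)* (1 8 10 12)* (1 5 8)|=6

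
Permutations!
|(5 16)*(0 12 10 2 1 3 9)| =14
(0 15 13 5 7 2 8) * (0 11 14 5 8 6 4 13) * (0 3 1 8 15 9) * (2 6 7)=[9, 8, 7, 1, 13, 2, 4, 6, 11, 0, 10, 14, 12, 15, 5, 3]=(0 9)(1 8 11 14 5 2 7 6 4 13 15 3)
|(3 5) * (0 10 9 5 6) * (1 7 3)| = 8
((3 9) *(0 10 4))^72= (10)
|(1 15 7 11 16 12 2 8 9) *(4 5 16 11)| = 10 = |(1 15 7 4 5 16 12 2 8 9)|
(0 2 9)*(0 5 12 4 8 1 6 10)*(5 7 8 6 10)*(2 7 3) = (0 7 8 1 10)(2 9 3)(4 6 5 12) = [7, 10, 9, 2, 6, 12, 5, 8, 1, 3, 0, 11, 4]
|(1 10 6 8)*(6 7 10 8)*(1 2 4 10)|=|(1 8 2 4 10 7)|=6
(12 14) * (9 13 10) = (9 13 10)(12 14) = [0, 1, 2, 3, 4, 5, 6, 7, 8, 13, 9, 11, 14, 10, 12]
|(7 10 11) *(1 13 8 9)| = 12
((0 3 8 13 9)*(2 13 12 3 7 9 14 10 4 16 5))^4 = (0 7 9)(2 4 13 16 14 5 10)(3 8 12)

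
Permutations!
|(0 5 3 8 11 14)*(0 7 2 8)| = 15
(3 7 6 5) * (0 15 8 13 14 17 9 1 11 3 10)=(0 15 8 13 14 17 9 1 11 3 7 6 5 10)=[15, 11, 2, 7, 4, 10, 5, 6, 13, 1, 0, 3, 12, 14, 17, 8, 16, 9]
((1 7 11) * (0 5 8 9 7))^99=((0 5 8 9 7 11 1))^99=(0 5 8 9 7 11 1)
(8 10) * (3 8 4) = [0, 1, 2, 8, 3, 5, 6, 7, 10, 9, 4] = (3 8 10 4)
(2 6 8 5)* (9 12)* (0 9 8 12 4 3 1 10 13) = (0 9 4 3 1 10 13)(2 6 12 8 5) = [9, 10, 6, 1, 3, 2, 12, 7, 5, 4, 13, 11, 8, 0]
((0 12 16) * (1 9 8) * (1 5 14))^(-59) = ((0 12 16)(1 9 8 5 14))^(-59) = (0 12 16)(1 9 8 5 14)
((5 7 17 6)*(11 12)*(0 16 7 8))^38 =(0 17 8 7 5 16 6)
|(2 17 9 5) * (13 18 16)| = 12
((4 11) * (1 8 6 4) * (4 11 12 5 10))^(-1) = ((1 8 6 11)(4 12 5 10))^(-1) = (1 11 6 8)(4 10 5 12)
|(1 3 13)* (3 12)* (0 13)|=|(0 13 1 12 3)|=5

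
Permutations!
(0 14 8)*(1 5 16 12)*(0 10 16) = (0 14 8 10 16 12 1 5) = [14, 5, 2, 3, 4, 0, 6, 7, 10, 9, 16, 11, 1, 13, 8, 15, 12]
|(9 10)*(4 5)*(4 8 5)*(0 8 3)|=|(0 8 5 3)(9 10)|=4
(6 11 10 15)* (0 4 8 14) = [4, 1, 2, 3, 8, 5, 11, 7, 14, 9, 15, 10, 12, 13, 0, 6] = (0 4 8 14)(6 11 10 15)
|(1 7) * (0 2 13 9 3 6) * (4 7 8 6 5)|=|(0 2 13 9 3 5 4 7 1 8 6)|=11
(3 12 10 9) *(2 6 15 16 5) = (2 6 15 16 5)(3 12 10 9) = [0, 1, 6, 12, 4, 2, 15, 7, 8, 3, 9, 11, 10, 13, 14, 16, 5]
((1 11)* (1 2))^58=((1 11 2))^58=(1 11 2)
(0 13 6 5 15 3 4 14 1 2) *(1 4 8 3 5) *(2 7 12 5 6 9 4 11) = (0 13 9 4 14 11 2)(1 7 12 5 15 6)(3 8) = [13, 7, 0, 8, 14, 15, 1, 12, 3, 4, 10, 2, 5, 9, 11, 6]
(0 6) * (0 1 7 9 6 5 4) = (0 5 4)(1 7 9 6) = [5, 7, 2, 3, 0, 4, 1, 9, 8, 6]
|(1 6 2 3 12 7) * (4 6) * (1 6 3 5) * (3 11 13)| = |(1 4 11 13 3 12 7 6 2 5)| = 10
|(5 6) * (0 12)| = |(0 12)(5 6)| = 2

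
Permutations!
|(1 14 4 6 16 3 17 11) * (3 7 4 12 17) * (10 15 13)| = 60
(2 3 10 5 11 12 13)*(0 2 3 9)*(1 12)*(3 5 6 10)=(0 2 9)(1 12 13 5 11)(6 10)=[2, 12, 9, 3, 4, 11, 10, 7, 8, 0, 6, 1, 13, 5]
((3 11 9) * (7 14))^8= ((3 11 9)(7 14))^8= (14)(3 9 11)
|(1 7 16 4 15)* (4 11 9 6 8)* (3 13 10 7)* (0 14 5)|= |(0 14 5)(1 3 13 10 7 16 11 9 6 8 4 15)|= 12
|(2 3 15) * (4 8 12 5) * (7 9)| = 12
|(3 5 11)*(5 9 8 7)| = |(3 9 8 7 5 11)| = 6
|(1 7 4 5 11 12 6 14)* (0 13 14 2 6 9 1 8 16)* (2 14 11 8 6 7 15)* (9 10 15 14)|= |(0 13 11 12 10 15 2 7 4 5 8 16)(1 14 6 9)|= 12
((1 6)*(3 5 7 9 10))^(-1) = (1 6)(3 10 9 7 5)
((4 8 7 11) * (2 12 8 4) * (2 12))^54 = (7 12)(8 11) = ((7 11 12 8))^54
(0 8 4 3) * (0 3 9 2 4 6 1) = [8, 0, 4, 3, 9, 5, 1, 7, 6, 2] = (0 8 6 1)(2 4 9)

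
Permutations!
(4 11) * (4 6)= (4 11 6)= [0, 1, 2, 3, 11, 5, 4, 7, 8, 9, 10, 6]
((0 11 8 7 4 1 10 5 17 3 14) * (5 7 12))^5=(0 17 8 14 5 11 3 12)(1 10 7 4)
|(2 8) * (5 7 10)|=6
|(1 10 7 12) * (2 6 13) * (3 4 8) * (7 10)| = |(1 7 12)(2 6 13)(3 4 8)| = 3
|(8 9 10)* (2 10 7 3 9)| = 3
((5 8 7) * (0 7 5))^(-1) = (0 7)(5 8)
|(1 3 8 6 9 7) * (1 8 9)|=6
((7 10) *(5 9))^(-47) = (5 9)(7 10)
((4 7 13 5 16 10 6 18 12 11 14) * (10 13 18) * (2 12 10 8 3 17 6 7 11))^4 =((2 12)(3 17 6 8)(4 11 14)(5 16 13)(7 18 10))^4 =(4 11 14)(5 16 13)(7 18 10)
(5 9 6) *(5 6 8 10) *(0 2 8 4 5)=[2, 1, 8, 3, 5, 9, 6, 7, 10, 4, 0]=(0 2 8 10)(4 5 9)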